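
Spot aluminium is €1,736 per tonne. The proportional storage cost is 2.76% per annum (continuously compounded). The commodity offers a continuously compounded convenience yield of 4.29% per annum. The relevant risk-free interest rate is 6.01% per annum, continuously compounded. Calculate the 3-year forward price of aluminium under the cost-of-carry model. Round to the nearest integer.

Net carry = r + u − y = 0.0601 + 0.0276 − 0.0429 = 0.0448
F = S·e^((r+u−y)T) = 1736 · e^(0.0448 × 3) = 1736 · e^0.134400
= 1736 × 1.143850 = €1,986 per tonne

€1,986 per tonne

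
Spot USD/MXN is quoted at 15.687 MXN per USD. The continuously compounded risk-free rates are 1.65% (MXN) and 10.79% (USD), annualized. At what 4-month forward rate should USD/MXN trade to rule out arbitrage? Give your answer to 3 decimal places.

F = S·e^((r_MXN − r_USD)T) = 15.687 · e^((0.0165 − 0.1079) × 4/12)
= 15.687 · e^-0.030467 = 15.687 × 0.969992
F = 15.216 MXN per USD

15.216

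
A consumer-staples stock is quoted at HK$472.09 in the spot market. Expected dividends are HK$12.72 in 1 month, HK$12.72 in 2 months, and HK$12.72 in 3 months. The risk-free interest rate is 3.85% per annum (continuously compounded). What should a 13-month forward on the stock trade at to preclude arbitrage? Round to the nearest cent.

HK$452.67

PV(dividends) I = 12.72·e^(−0.0385·1/12) + 12.72·e^(−0.0385·2/12) + 12.72·e^(−0.0385·3/12)
I = 12.6793 + 12.6386 + 12.5982 = 37.9161
F = (S − I)·e^(rT) = (472.09 − 37.9161) · e^(0.0385·13/12)
= 434.1739 · e^0.041708 = 434.1739 × 1.042590 = HK$452.67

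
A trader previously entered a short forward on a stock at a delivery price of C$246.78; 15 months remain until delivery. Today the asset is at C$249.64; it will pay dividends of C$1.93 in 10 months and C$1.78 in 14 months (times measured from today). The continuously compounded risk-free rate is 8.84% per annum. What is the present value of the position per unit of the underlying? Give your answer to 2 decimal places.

PV(remaining dividends) I = 1.93·e^(−0.0884·10/12) + 1.78·e^(−0.0884·14/12) = 3.3985
Current forward F = (S − I)·e^(rT) = (249.64 − 3.3985)·e^(0.0884·15/12) = 246.2415 × 1.116836 = 275.0114
Value (long) = (F − K)·e^(−rT) = (275.0114 − 246.78) × 0.895386 = 25.2780
Short position value = −(long value) = -C$25.28

-C$25.28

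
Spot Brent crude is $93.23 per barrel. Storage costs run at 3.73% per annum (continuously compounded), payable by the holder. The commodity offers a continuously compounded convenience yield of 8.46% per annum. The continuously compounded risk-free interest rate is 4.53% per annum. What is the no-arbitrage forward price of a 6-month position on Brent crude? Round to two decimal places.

$93.14 per barrel

Net carry = r + u − y = 0.0453 + 0.0373 − 0.0846 = -0.0020
F = S·e^((r+u−y)T) = 93.23 · e^(-0.0020 × 6/12) = 93.23 · e^-0.001000
= 93.23 × 0.999000 = $93.14 per barrel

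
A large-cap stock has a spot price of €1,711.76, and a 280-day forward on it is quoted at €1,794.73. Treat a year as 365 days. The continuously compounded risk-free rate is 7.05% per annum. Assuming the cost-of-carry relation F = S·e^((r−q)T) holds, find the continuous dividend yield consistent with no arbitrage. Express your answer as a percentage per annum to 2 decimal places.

From F = S·e^((r−q)T): (r − q) = ln(F/S)/T
ln(1794.73/1711.76) = ln(1.048471) = 0.047333
(r − q) = 0.047333 / (280/365) = 0.061702
q = r − ln(F/S)/T = 0.0705 − 0.061702 = 0.008798
q = 0.88%

0.88%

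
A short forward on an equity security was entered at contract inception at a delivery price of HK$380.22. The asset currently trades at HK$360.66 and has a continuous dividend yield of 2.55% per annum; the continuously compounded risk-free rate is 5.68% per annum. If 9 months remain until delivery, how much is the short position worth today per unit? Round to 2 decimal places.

Current fair forward for the remaining 9 months: F = S·e^((r − q)·T), (r − q) = 0.0568 − 0.0255 = 0.0313
F = 360.66 · e^(0.0313 × 9/12) = 360.66 × 1.023753 = 369.2268
Value of long forward = (F − K)·e^(−rT) = (369.2268 − 380.22) · e^(−0.0568·9/12)
= -10.9932 × 0.958295 = -10.53
Short position value = −(long value) = HK$10.53

HK$10.53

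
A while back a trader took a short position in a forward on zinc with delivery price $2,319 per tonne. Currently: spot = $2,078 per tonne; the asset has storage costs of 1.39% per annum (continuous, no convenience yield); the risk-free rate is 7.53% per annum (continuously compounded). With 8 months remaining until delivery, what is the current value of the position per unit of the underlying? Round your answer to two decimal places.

$108.11 per tonne

Current fair forward for the remaining 8 months: F = S·e^((r + u)·T), (r + u) = 0.0753 + 0.0139 = 0.0892
F = 2078 · e^(0.0892 × 8/12) = 2078 × 1.06127038 = 2205.3198
Value of long forward = (F − K)·e^(−rT) = (2205.3198 − 2319) · e^(−0.0753·8/12)
= -113.6802 × 0.95103920 = -108.11
Short position value = −(long value) = $108.11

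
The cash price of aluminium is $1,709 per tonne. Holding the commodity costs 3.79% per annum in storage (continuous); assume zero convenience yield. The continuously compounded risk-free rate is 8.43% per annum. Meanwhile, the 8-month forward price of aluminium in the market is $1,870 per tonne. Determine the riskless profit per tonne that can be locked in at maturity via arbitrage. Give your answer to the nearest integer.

Fair forward: F* = S·e^(carry·T), with carry = (r + u) = 0.0843 + 0.0379 = 0.1222
F* = 1709 · e^(0.1222 × 8/12) = 1709 · e^0.081467 = 1709 × 1.084877 = $1854.0548
Market $1870 > fair $1854.0548: forward overpriced → cash-and-carry (buy spot, short the forward).
At maturity, profit = |F_mkt − F*| = |1870 − 1854.0548| = $16 per tonne

$16 per tonne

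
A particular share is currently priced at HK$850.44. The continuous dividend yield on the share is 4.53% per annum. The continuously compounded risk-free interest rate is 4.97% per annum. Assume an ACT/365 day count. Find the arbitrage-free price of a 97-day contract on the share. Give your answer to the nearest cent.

HK$851.44

F = S·e^((r − q)T) = 850.44 · e^((0.0497 − 0.0453) × 97/365)
= 850.44 · e^0.001169 = 850.44 × 1.001170
F = HK$851.44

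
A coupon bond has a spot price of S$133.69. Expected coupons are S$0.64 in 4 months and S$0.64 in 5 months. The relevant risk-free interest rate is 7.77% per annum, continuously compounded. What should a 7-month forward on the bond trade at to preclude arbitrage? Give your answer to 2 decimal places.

S$138.59

PV(coupons) I = 0.64·e^(−0.0777·4/12) + 0.64·e^(−0.0777·5/12)
I = 0.6236 + 0.6196 = 1.2432
F = (S − I)·e^(rT) = (133.69 − 1.2432) · e^(0.0777·7/12)
= 132.4468 · e^0.045325 = 132.4468 × 1.046368 = S$138.59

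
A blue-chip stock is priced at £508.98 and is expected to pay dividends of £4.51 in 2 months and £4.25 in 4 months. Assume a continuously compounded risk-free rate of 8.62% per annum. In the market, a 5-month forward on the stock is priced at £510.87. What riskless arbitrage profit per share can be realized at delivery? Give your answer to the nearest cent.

£7.83 per share

PV(dividends) I = 4.51·e^(−0.0862·2/12) + 4.25·e^(−0.0862·4/12) = 8.5753
Fair forward F* = (S − I)·e^(rT) = (508.98 − 8.5753)·e^0.035917 = 500.4047 × 1.036570 = 518.7045
Market £510.87 < fair 518.7045: forward underpriced → reverse cash-and-carry (short the stock, invest proceeds at r, pay the dividends, go long the forward).
Profit at T = |F_mkt − F*| = |510.87 − 518.7045| = £7.83 per share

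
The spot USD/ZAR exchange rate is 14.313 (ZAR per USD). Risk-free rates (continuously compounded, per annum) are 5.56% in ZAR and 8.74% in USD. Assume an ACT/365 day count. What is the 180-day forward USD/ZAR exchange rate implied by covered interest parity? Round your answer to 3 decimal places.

14.090

F = S·e^((r_ZAR − r_USD)T) = 14.313 · e^((0.0556 − 0.0874) × 180/365)
= 14.313 · e^-0.015682 = 14.313 × 0.984440
F = 14.090 ZAR per USD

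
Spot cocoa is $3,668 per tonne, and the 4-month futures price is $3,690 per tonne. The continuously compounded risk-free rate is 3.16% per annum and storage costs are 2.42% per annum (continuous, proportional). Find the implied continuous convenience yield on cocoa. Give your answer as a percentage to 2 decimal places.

3.79%

F = S·e^((r+u−y)T) ⇒ (r+u−y) = ln(F/S)/T
ln(3690/3668) = 0.005980; /T ⇒ 0.017940
y = r + u − ln(F/S)/T = 0.0316 + 0.0242 − 0.017940 = 0.037860
y = 3.79%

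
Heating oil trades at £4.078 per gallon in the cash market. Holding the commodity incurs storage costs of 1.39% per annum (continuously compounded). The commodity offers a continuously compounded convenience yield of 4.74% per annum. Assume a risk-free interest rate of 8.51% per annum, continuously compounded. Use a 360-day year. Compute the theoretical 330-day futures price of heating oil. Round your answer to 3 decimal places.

£4.276 per gallon

Net carry = r + u − y = 0.0851 + 0.0139 − 0.0474 = 0.0516
F = S·e^((r+u−y)T) = 4.078 · e^(0.0516 × 330/360) = 4.078 · e^0.047300
= 4.078 × 1.048436 = £4.276 per gallon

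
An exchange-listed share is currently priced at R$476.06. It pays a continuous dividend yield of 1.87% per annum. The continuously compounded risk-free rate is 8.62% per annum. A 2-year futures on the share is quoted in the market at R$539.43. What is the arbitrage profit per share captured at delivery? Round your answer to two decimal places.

R$5.44 per share

Fair futures: F* = S·e^(carry·T), with carry = (r − q) = 0.0862 − 0.0187 = 0.0675
F* = 476.06 · e^(0.0675 × 2) = 476.06 · e^0.135000 = 476.06 × 1.144537 = R$544.8683
Market R$539.43 < fair R$544.8683: forward underpriced → reverse cash-and-carry (short spot, go long the forward).
At maturity, profit = |F_mkt − F*| = |539.43 − 544.8683| = R$5.44 per share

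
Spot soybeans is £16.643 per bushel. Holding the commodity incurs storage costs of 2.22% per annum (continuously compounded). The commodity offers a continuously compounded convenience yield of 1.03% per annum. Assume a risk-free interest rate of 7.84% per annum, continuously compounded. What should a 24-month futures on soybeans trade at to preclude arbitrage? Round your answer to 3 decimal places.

Net carry = r + u − y = 0.0784 + 0.0222 − 0.0103 = 0.0903
F = S·e^((r+u−y)T) = 16.643 · e^(0.0903 × 24/12) = 16.643 · e^0.180600
= 16.643 × 1.197936 = £19.937 per bushel

£19.937 per bushel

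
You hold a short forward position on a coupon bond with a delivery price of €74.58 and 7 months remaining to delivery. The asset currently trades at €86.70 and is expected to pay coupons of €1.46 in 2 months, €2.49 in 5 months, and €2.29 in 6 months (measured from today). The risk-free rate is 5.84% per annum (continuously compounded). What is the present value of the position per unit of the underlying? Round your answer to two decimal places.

PV(remaining coupons) I = 1.46·e^(−0.0584·2/12) + 2.49·e^(−0.0584·5/12) + 2.29·e^(−0.0584·6/12) = 6.1001
Current forward F = (S − I)·e^(rT) = (86.70 − 6.1001)·e^(0.0584·7/12) = 80.5999 × 1.034654 = 83.3930
Value (long) = (F − K)·e^(−rT) = (83.3930 − 74.58) × 0.966507 = 8.5178
Short position value = −(long value) = -€8.52

-€8.52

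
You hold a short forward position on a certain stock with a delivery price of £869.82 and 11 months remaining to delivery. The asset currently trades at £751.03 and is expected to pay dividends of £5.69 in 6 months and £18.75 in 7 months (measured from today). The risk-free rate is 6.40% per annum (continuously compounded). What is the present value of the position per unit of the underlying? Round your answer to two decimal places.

PV(remaining dividends) I = 5.69·e^(−0.0640·6/12) + 18.75·e^(−0.0640·7/12) = 23.5737
Current forward F = (S − I)·e^(rT) = (751.03 − 23.5737)·e^(0.0640·11/12) = 727.4563 × 1.060422 = 771.4107
Value (long) = (F − K)·e^(−rT) = (771.4107 − 869.82) × 0.943021 = -92.8020
Short position value = −(long value) = £92.80

£92.80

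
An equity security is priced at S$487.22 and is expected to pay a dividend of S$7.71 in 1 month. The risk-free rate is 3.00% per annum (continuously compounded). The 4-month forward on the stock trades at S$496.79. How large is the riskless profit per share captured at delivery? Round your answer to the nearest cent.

S$12.44 per share

PV(dividends) I = 7.71·e^(−0.0300·1/12) = 7.6907
Fair forward F* = (S − I)·e^(rT) = (487.22 − 7.6907)·e^0.010000 = 479.5293 × 1.010050 = 484.3486
Market S$496.79 > fair 484.3486: forward overpriced → cash-and-carry (borrow at r, buy the stock and collect the dividends, short the forward).
Profit at T = |F_mkt − F*| = |496.79 − 484.3486| = S$12.44 per share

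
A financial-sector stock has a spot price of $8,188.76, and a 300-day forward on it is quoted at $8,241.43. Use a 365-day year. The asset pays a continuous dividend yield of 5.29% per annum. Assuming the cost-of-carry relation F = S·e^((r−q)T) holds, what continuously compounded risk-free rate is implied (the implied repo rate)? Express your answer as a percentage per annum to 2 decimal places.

6.07%

From F = S·e^((r−q)T): (r − q) = ln(F/S)/T
ln(8241.43/8188.76) = ln(1.006432) = 0.006411
(r − q) = 0.006411 / (300/365) = 0.007800
r = ln(F/S)/T + q = 0.007800 + 0.0529 = 0.060700
r = 6.07%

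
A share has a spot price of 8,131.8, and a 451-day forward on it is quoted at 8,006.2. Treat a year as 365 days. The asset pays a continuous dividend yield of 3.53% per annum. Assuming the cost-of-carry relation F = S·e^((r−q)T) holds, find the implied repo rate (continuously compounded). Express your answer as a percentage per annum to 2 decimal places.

2.27%

From F = S·e^((r−q)T): (r − q) = ln(F/S)/T
ln(8006.2/8131.8) = ln(0.984554) = -0.015567
(r − q) = -0.015567 / (451/365) = -0.012599
r = ln(F/S)/T + q = -0.012599 + 0.0353 = 0.022701
r = 2.27%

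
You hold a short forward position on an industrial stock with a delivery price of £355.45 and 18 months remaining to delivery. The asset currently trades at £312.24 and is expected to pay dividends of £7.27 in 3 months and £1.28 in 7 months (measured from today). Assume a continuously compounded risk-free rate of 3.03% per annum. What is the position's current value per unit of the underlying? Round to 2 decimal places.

PV(remaining dividends) I = 7.27·e^(−0.0303·3/12) + 1.28·e^(−0.0303·7/12) = 8.4727
Current forward F = (S − I)·e^(rT) = (312.24 − 8.4727)·e^(0.0303·18/12) = 303.7673 × 1.046499 = 317.8922
Value (long) = (F − K)·e^(−rT) = (317.8922 − 355.45) × 0.955567 = -35.8890
Short position value = −(long value) = £35.89

£35.89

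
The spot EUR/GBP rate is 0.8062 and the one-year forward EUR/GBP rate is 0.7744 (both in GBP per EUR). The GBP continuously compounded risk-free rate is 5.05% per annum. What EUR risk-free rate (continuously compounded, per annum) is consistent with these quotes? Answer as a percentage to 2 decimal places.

9.07%

F = S·e^((r_GBP − r_EUR)T) ⇒ r_EUR = r_GBP − ln(F/S)/T
ln(0.7744/0.8062) = -0.040243; /(12/12) = -0.040243
r_EUR = 0.0505 + 0.040243 = 0.090743
r_EUR = 9.07%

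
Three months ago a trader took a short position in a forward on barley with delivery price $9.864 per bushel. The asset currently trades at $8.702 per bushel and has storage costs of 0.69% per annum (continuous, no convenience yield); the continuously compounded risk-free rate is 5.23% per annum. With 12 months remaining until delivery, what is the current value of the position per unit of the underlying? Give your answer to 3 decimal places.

$0.599 per bushel

Current fair forward for the remaining 12 months: F = S·e^((r + u)·T), (r + u) = 0.0523 + 0.0069 = 0.0592
F = 8.702 · e^(0.0592 × 12/12) = 8.702 × 1.060987 = 9.2327
Value of long forward = (F − K)·e^(−rT) = (9.2327 − 9.864) · e^(−0.0523·12/12)
= -0.6313 × 0.949044 = -0.599
Short position value = −(long value) = $0.599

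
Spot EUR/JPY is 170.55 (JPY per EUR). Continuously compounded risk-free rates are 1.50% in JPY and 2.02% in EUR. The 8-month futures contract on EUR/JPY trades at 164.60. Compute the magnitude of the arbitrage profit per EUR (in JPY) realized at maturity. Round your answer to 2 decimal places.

Fair futures: F* = S·e^(carry·T), with carry = (r_JPY − r_EUR) = 0.0150 − 0.0202 = -0.0052
F* = 170.55 · e^(-0.0052 × 8/12) = 170.55 · e^-0.003467 = 170.55 × 0.996539 = 169.9597
Market 164.60 < fair 169.9597: forward underpriced → reverse cash-and-carry (short spot, go long the forward).
At maturity, profit = |F_mkt − F*| = |164.60 − 169.9597| = 5.36 per EUR (in JPY)

5.36 per EUR (in JPY)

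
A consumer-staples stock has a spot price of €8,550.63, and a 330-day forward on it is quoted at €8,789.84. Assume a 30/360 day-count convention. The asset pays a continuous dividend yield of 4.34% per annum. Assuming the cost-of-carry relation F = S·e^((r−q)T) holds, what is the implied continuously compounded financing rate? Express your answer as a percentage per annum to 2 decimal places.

7.35%

From F = S·e^((r−q)T): (r − q) = ln(F/S)/T
ln(8789.84/8550.63) = ln(1.027976) = 0.027592
(r − q) = 0.027592 / (330/360) = 0.030100
r = ln(F/S)/T + q = 0.030100 + 0.0434 = 0.073500
r = 7.35%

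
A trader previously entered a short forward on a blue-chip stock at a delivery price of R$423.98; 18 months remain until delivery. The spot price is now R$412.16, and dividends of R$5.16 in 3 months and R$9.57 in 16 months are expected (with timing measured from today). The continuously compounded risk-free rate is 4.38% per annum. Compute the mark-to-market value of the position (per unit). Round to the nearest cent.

-R$1.01

PV(remaining dividends) I = 5.16·e^(−0.0438·3/12) + 9.57·e^(−0.0438·16/12) = 14.1309
Current forward F = (S − I)·e^(rT) = (412.16 − 14.1309)·e^(0.0438·18/12) = 398.0291 × 1.067906 = 425.0577
Value (long) = (F − K)·e^(−rT) = (425.0577 − 423.98) × 0.936412 = 1.0092
Short position value = −(long value) = -R$1.01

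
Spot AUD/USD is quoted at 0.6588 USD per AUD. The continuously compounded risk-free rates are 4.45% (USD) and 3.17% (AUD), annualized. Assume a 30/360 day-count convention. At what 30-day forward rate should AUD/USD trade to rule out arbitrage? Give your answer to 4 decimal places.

F = S·e^((r_USD − r_AUD)T) = 0.6588 · e^((0.0445 − 0.0317) × 30/360)
= 0.6588 · e^0.001067 = 0.6588 × 1.001068
F = 0.6595 USD per AUD

0.6595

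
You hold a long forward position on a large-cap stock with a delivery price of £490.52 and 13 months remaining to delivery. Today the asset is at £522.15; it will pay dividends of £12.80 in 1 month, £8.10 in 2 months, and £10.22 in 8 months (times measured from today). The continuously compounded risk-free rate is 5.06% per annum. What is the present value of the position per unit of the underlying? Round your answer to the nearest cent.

£27.14

PV(remaining dividends) I = 12.80·e^(−0.0506·1/12) + 8.10·e^(−0.0506·2/12) + 10.22·e^(−0.0506·8/12) = 30.6591
Current forward F = (S − I)·e^(rT) = (522.15 − 30.6591)·e^(0.0506·13/12) = 491.4909 × 1.056347 = 519.1849
Value (long) = (F − K)·e^(−rT) = (519.1849 − 490.52) × 0.946659 = 27.1359
Value = £27.14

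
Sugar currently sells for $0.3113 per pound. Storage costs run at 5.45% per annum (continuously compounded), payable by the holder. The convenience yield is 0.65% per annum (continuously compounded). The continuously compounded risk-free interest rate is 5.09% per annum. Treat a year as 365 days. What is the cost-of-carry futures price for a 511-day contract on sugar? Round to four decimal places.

$0.3575 per pound

Net carry = r + u − y = 0.0509 + 0.0545 − 0.0065 = 0.0989
F = S·e^((r+u−y)T) = 0.3113 · e^(0.0989 × 511/365) = 0.3113 · e^0.138460
= 0.3113 × 1.148504 = $0.3575 per pound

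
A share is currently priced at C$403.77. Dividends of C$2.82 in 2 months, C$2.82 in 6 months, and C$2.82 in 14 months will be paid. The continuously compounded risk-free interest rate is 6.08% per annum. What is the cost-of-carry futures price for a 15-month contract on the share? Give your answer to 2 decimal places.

PV(dividends) I = 2.82·e^(−0.0608·2/12) + 2.82·e^(−0.0608·6/12) + 2.82·e^(−0.0608·14/12)
I = 2.7916 + 2.7356 + 2.6269 = 8.1541
F = (S − I)·e^(rT) = (403.77 − 8.1541) · e^(0.0608·15/12)
= 395.6159 · e^0.076000 = 395.6159 × 1.078963 = C$426.85

C$426.85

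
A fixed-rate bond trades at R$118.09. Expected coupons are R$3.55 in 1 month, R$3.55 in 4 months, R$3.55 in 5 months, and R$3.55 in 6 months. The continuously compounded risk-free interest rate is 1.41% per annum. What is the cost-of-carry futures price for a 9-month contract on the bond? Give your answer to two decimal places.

R$105.06

PV(coupons) I = 3.55·e^(−0.0141·1/12) + 3.55·e^(−0.0141·4/12) + 3.55·e^(−0.0141·5/12) + 3.55·e^(−0.0141·6/12)
I = 3.5458 + 3.5334 + 3.5292 + 3.5251 = 14.1335
F = (S − I)·e^(rT) = (118.09 − 14.1335) · e^(0.0141·9/12)
= 103.9565 · e^0.010575 = 103.9565 × 1.010631 = R$105.06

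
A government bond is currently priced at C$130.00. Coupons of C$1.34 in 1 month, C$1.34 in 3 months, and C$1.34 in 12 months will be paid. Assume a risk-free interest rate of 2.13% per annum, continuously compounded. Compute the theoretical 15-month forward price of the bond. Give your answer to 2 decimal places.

PV(coupons) I = 1.34·e^(−0.0213·1/12) + 1.34·e^(−0.0213·3/12) + 1.34·e^(−0.0213·12/12)
I = 1.3376 + 1.3329 + 1.3118 = 3.9823
F = (S − I)·e^(rT) = (130.00 − 3.9823) · e^(0.0213·15/12)
= 126.0177 · e^0.026625 = 126.0177 × 1.026983 = C$129.42

C$129.42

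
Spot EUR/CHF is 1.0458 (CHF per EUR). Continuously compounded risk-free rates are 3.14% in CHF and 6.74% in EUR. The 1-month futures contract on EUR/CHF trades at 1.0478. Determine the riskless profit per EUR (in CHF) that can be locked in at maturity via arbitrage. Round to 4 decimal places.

0.0051 per EUR (in CHF)

Fair futures: F* = S·e^(carry·T), with carry = (r_CHF − r_EUR) = 0.0314 − 0.0674 = -0.0360
F* = 1.0458 · e^(-0.0360 × 1/12) = 1.0458 · e^-0.003000 = 1.0458 × 0.997004 = 1.0427
Market 1.0478 > fair 1.0427: forward overpriced → cash-and-carry (buy spot, short the forward).
At maturity, profit = |F_mkt − F*| = |1.0478 − 1.0427| = 0.0051 per EUR (in CHF)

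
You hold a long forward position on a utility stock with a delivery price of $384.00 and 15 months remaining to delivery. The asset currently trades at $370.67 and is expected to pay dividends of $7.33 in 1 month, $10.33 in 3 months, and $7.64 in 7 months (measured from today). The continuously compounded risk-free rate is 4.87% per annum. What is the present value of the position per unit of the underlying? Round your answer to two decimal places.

-$15.58

PV(remaining dividends) I = 7.33·e^(−0.0487·1/12) + 10.33·e^(−0.0487·3/12) + 7.64·e^(−0.0487·7/12) = 24.9313
Current forward F = (S − I)·e^(rT) = (370.67 − 24.9313)·e^(0.0487·15/12) = 345.7387 × 1.062766 = 367.4393
Value (long) = (F − K)·e^(−rT) = (367.4393 − 384.00) × 0.940941 = -15.5826
Value = -$15.58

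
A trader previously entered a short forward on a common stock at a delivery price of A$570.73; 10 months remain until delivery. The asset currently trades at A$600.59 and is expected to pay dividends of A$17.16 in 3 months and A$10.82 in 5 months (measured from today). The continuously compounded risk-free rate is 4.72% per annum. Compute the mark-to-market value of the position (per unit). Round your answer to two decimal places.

-A$24.30

PV(remaining dividends) I = 17.16·e^(−0.0472·3/12) + 10.82·e^(−0.0472·5/12) = 27.5680
Current forward F = (S − I)·e^(rT) = (600.59 − 27.5680)·e^(0.0472·10/12) = 573.0220 × 1.040117 = 596.0099
Value (long) = (F − K)·e^(−rT) = (596.0099 − 570.73) × 0.961430 = 24.3049
Short position value = −(long value) = -A$24.30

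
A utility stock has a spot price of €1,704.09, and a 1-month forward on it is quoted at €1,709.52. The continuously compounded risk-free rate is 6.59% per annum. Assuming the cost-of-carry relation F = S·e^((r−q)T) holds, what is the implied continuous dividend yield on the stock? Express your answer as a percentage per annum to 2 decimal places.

2.77%

From F = S·e^((r−q)T): (r − q) = ln(F/S)/T
ln(1709.52/1704.09) = ln(1.003186) = 0.003181
(r − q) = 0.003181 / (1/12) = 0.038172
q = r − ln(F/S)/T = 0.0659 − 0.038172 = 0.027728
q = 2.77%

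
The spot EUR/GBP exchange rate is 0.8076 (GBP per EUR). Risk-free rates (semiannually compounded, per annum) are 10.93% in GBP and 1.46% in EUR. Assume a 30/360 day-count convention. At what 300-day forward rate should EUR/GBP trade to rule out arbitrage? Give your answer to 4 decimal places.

0.8719

By covered interest parity, F = S · (1+r_GBP/2)^(2T) / (1+r_EUR/2)^(2T)
= 0.8076 × 1.092733 / 1.012196 = 0.8076 × 1.079567
F = 0.8719 GBP per EUR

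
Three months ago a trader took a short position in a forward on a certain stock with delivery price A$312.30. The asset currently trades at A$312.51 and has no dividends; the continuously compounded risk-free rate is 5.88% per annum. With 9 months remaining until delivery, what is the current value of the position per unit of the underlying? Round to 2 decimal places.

Current fair forward for the remaining 9 months: F = S·e^(r·T), r = 0.0588
F = 312.51 · e^(0.0588 × 9/12) = 312.51 × 1.045087 = 326.6001
Value of long forward = (F − K)·e^(−rT) = (326.6001 − 312.30) · e^(−0.0588·9/12)
= 14.3001 × 0.956858 = 13.68
Short position value = −(long value) = -A$13.68

-A$13.68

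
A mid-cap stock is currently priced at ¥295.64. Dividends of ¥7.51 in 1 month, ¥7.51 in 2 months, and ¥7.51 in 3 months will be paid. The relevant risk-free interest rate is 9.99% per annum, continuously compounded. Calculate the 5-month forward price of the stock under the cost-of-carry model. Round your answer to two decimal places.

¥285.11

PV(dividends) I = 7.51·e^(−0.0999·1/12) + 7.51·e^(−0.0999·2/12) + 7.51·e^(−0.0999·3/12)
I = 7.4477 + 7.3860 + 7.3248 = 22.1585
F = (S − I)·e^(rT) = (295.64 − 22.1585) · e^(0.0999·5/12)
= 273.4815 · e^0.041625 = 273.4815 × 1.042503 = ¥285.11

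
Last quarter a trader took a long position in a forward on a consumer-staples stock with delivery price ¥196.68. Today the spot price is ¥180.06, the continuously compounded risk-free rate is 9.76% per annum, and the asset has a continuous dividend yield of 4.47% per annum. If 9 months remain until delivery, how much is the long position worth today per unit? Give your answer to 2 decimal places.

-¥8.67

Current fair forward for the remaining 9 months: F = S·e^((r − q)·T), (r − q) = 0.0976 − 0.0447 = 0.0529
F = 180.06 · e^(0.0529 × 9/12) = 180.06 × 1.040473 = 187.3476
Value of long forward = (F − K)·e^(−rT) = (187.3476 − 196.68) · e^(−0.0976·9/12)
= -9.3324 × 0.929415 = -8.67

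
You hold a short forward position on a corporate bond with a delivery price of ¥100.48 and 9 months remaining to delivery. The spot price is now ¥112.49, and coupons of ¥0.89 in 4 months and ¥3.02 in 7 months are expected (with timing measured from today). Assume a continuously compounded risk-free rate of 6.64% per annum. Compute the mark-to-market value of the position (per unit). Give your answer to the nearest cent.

PV(remaining coupons) I = 0.89·e^(−0.0664·4/12) + 3.02·e^(−0.0664·7/12) = 3.7758
Current forward F = (S − I)·e^(rT) = (112.49 − 3.7758)·e^(0.0664·9/12) = 108.7142 × 1.051061 = 114.2653
Value (long) = (F − K)·e^(−rT) = (114.2653 − 100.48) × 0.951420 = 13.1156
Short position value = −(long value) = -¥13.12

-¥13.12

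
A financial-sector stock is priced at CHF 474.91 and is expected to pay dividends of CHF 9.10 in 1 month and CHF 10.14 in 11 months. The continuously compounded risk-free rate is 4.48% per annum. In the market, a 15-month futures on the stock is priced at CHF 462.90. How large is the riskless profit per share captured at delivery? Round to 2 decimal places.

PV(dividends) I = 9.10·e^(−0.0448·1/12) + 10.14·e^(−0.0448·11/12) = 18.7981
Fair futures F* = (S − I)·e^(rT) = (474.91 − 18.7981)·e^0.056000 = 456.1119 × 1.057598 = 482.3830
Market CHF 462.90 < fair 482.3830: forward underpriced → reverse cash-and-carry (short the stock, invest proceeds at r, pay the dividends, go long the forward).
Profit at T = |F_mkt − F*| = |462.90 − 482.3830| = CHF 19.48 per share

CHF 19.48 per share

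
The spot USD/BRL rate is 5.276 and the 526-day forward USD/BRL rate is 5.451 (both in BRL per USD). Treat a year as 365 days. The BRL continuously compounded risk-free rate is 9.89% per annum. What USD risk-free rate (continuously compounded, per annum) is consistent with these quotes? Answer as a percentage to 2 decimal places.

7.63%

F = S·e^((r_BRL − r_USD)T) ⇒ r_USD = r_BRL − ln(F/S)/T
ln(5.451/5.276) = 0.032631; /(526/365) = 0.022643
r_USD = 0.0989 − 0.022643 = 0.076257
r_USD = 7.63%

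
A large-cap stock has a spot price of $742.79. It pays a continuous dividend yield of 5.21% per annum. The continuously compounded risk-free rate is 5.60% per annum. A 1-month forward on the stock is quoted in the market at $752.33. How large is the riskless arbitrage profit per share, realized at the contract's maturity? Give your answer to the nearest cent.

$9.30 per share

Fair forward: F* = S·e^(carry·T), with carry = (r − q) = 0.0560 − 0.0521 = 0.0039
F* = 742.79 · e^(0.0039 × 1/12) = 742.79 · e^0.000325 = 742.79 × 1.000325 = $743.0314
Market $752.33 > fair $743.0314: forward overpriced → cash-and-carry (buy spot, short the forward).
At maturity, profit = |F_mkt − F*| = |752.33 − 743.0314| = $9.30 per share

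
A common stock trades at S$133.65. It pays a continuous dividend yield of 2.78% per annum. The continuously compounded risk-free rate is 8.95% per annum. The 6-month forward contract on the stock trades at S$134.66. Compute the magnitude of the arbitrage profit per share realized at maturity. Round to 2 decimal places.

Fair forward: F* = S·e^(carry·T), with carry = (r − q) = 0.0895 − 0.0278 = 0.0617
F* = 133.65 · e^(0.0617 × 6/12) = 133.65 · e^0.030850 = 133.65 × 1.031331 = S$137.8374
Market S$134.66 < fair S$137.8374: forward underpriced → reverse cash-and-carry (short spot, go long the forward).
At maturity, profit = |F_mkt − F*| = |134.66 − 137.8374| = S$3.18 per share

S$3.18 per share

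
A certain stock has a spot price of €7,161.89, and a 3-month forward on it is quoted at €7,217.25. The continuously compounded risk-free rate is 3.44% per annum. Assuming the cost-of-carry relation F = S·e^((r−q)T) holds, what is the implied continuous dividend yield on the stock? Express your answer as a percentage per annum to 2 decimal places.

0.36%

From F = S·e^((r−q)T): (r − q) = ln(F/S)/T
ln(7217.25/7161.89) = ln(1.007730) = 0.007700
(r − q) = 0.007700 / (3/12) = 0.030800
q = r − ln(F/S)/T = 0.0344 − 0.030800 = 0.003600
q = 0.36%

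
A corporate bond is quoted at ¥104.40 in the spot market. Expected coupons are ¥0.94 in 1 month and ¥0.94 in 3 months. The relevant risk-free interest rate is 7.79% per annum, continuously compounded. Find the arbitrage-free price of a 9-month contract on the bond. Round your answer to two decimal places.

¥108.71

PV(coupons) I = 0.94·e^(−0.0779·1/12) + 0.94·e^(−0.0779·3/12)
I = 0.9339 + 0.9219 = 1.8558
F = (S − I)·e^(rT) = (104.40 − 1.8558) · e^(0.0779·9/12)
= 102.5442 · e^0.058425 = 102.5442 × 1.060165 = ¥108.71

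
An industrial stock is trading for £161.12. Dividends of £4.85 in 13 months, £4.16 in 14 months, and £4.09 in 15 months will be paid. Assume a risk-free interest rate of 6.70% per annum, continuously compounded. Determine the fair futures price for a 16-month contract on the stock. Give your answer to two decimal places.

£162.92

PV(dividends) I = 4.85·e^(−0.0670·13/12) + 4.16·e^(−0.0670·14/12) + 4.09·e^(−0.0670·15/12)
I = 4.5104 + 3.8472 + 3.7614 = 12.1190
F = (S − I)·e^(rT) = (161.12 − 12.1190) · e^(0.0670·16/12)
= 149.0010 · e^0.089333 = 149.0010 × 1.093445 = £162.92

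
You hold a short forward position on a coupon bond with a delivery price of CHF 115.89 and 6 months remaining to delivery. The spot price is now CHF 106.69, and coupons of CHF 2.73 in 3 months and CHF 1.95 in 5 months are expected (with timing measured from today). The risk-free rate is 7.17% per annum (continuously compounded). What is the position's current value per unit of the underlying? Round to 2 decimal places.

CHF 9.69

PV(remaining coupons) I = 2.73·e^(−0.0717·3/12) + 1.95·e^(−0.0717·5/12) = 4.5741
Current forward F = (S − I)·e^(rT) = (106.69 − 4.5741)·e^(0.0717·6/12) = 102.1159 × 1.036500 = 105.8431
Value (long) = (F − K)·e^(−rT) = (105.8431 − 115.89) × 0.964785 = -9.6931
Short position value = −(long value) = CHF 9.69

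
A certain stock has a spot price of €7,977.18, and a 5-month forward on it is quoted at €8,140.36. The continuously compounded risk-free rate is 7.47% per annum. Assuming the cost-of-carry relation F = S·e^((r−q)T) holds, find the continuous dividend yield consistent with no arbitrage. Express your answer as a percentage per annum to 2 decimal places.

2.61%

From F = S·e^((r−q)T): (r − q) = ln(F/S)/T
ln(8140.36/7977.18) = ln(1.020456) = 0.020250
(r − q) = 0.020250 / (5/12) = 0.048600
q = r − ln(F/S)/T = 0.0747 − 0.048600 = 0.026100
q = 2.61%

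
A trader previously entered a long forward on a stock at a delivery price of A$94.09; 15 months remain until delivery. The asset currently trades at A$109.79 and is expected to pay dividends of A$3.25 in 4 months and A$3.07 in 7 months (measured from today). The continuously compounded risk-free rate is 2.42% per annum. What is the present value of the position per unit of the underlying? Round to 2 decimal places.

A$12.25

PV(remaining dividends) I = 3.25·e^(−0.0242·4/12) + 3.07·e^(−0.0242·7/12) = 6.2509
Current forward F = (S − I)·e^(rT) = (109.79 − 6.2509)·e^(0.0242·15/12) = 103.5391 × 1.030712 = 106.7190
Value (long) = (F − K)·e^(−rT) = (106.7190 − 94.09) × 0.970203 = 12.2527
Value = A$12.25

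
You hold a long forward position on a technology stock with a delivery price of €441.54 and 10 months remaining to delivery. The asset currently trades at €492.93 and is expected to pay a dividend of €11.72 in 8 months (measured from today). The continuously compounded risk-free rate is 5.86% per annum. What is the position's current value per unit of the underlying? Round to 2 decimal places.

€61.16

PV(remaining dividends) I = 11.72·e^(−0.0586·8/12) = 11.2710
Current forward F = (S − I)·e^(rT) = (492.93 − 11.2710)·e^(0.0586·10/12) = 481.6590 × 1.050045 = 505.7636
Value (long) = (F − K)·e^(−rT) = (505.7636 − 441.54) × 0.952340 = 61.1627
Value = €61.16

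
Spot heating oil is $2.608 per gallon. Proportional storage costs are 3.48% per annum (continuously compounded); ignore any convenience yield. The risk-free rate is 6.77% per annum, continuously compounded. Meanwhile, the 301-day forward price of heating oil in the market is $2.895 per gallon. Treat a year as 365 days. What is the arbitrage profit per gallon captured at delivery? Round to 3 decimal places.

$0.057 per gallon

Fair forward: F* = S·e^(carry·T), with carry = (r + u) = 0.0677 + 0.0348 = 0.1025
F* = 2.608 · e^(0.1025 × 301/365) = 2.608 · e^0.084527 = 2.608 × 1.088202 = $2.8380
Market $2.895 > fair $2.8380: forward overpriced → cash-and-carry (buy spot, short the forward).
At maturity, profit = |F_mkt − F*| = |2.895 − 2.8380| = $0.057 per gallon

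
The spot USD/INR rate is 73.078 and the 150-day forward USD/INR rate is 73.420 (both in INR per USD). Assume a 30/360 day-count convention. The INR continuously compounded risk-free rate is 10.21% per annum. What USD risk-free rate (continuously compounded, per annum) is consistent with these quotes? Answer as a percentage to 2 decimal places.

F = S·e^((r_INR − r_USD)T) ⇒ r_USD = r_INR − ln(F/S)/T
ln(73.420/73.078) = 0.004669; /(150/360) = 0.011206
r_USD = 0.1021 − 0.011206 = 0.090894
r_USD = 9.09%

9.09%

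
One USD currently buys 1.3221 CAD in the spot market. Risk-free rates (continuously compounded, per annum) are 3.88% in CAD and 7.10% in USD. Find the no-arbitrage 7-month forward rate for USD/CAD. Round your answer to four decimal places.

1.2975

F = S·e^((r_CAD − r_USD)T) = 1.3221 · e^((0.0388 − 0.0710) × 7/12)
= 1.3221 · e^-0.018783 = 1.3221 × 0.981392
F = 1.2975 CAD per USD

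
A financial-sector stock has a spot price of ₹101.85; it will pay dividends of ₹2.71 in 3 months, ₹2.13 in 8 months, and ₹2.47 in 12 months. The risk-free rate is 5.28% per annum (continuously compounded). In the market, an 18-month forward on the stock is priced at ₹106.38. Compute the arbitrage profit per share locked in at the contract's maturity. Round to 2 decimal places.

₹3.79 per share

PV(dividends) I = 2.71·e^(−0.0528·3/12) + 2.13·e^(−0.0528·8/12) + 2.47·e^(−0.0528·12/12) = 7.0738
Fair forward F* = (S − I)·e^(rT) = (101.85 − 7.0738)·e^0.079200 = 94.7762 × 1.082421 = 102.5877
Market ₹106.38 > fair 102.5877: forward overpriced → cash-and-carry (borrow at r, buy the stock and collect the dividends, short the forward).
Profit at T = |F_mkt − F*| = |106.38 − 102.5877| = ₹3.79 per share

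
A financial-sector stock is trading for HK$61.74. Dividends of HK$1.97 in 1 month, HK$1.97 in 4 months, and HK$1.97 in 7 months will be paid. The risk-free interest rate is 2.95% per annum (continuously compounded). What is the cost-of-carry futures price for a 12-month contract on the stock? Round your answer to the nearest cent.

PV(dividends) I = 1.97·e^(−0.0295·1/12) + 1.97·e^(−0.0295·4/12) + 1.97·e^(−0.0295·7/12)
I = 1.9652 + 1.9507 + 1.9364 = 5.8523
F = (S − I)·e^(rT) = (61.74 − 5.8523) · e^(0.0295·12/12)
= 55.8877 · e^0.029500 = 55.8877 × 1.029939 = HK$57.56

HK$57.56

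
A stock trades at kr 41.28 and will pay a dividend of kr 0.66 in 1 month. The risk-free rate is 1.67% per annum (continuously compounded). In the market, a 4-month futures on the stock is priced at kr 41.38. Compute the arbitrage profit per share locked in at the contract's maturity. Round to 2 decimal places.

PV(dividends) I = 0.66·e^(−0.0167·1/12) = 0.6591
Fair futures F* = (S − I)·e^(rT) = (41.28 − 0.6591)·e^0.005567 = 40.6209 × 1.005583 = 40.8477
Market kr 41.38 > fair 40.8477: forward overpriced → cash-and-carry (borrow at r, buy the stock and collect the dividends, short the forward).
Profit at T = |F_mkt − F*| = |41.38 − 40.8477| = kr 0.53 per share

kr 0.53 per share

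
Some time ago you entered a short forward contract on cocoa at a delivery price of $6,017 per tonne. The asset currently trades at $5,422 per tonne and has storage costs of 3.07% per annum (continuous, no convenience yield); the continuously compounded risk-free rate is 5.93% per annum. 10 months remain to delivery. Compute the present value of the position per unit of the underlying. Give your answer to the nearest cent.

$164.38 per tonne

Current fair forward for the remaining 10 months: F = S·e^((r + u)·T), (r + u) = 0.0593 + 0.0307 = 0.0900
F = 5422 · e^(0.0900 × 10/12) = 5422 × 1.07788415 = 5844.2879
Value of long forward = (F − K)·e^(−rT) = (5844.2879 − 6017) · e^(−0.0593·10/12)
= -172.7121 × 0.95178447 = -164.38
Short position value = −(long value) = $164.38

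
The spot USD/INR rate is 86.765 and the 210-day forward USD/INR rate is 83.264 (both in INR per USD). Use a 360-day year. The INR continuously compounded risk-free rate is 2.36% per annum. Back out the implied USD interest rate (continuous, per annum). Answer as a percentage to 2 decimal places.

F = S·e^((r_INR − r_USD)T) ⇒ r_USD = r_INR − ln(F/S)/T
ln(83.264/86.765) = -0.041187; /(210/360) = -0.070606
r_USD = 0.0236 + 0.070606 = 0.094206
r_USD = 9.42%

9.42%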